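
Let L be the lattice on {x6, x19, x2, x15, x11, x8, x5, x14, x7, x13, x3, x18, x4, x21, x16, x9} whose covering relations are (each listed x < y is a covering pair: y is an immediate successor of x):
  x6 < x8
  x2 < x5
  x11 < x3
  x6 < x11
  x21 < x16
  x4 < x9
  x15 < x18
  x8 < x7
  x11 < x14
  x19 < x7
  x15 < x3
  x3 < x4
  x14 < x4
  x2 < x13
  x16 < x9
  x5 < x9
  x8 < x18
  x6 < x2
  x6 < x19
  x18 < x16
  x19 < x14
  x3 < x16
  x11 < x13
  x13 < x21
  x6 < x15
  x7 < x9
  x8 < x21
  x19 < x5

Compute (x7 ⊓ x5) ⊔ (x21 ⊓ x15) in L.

x19

x7 ∧ x5 = x19
x21 ∧ x15 = x6
x19 ∨ x6 = x19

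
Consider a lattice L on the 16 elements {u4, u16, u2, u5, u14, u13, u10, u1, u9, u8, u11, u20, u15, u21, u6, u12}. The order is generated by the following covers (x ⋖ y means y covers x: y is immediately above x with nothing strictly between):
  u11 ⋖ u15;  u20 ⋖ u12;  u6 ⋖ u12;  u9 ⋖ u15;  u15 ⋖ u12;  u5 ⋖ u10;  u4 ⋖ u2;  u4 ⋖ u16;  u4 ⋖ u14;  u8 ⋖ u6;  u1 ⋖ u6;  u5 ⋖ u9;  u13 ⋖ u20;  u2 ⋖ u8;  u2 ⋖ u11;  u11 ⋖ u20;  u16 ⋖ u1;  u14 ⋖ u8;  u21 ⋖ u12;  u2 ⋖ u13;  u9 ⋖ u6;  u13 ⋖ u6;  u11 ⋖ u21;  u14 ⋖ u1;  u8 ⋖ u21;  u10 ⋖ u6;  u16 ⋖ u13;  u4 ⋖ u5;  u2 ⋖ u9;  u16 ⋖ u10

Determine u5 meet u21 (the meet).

Common lower bounds of {u5, u21}: u4.
The greatest among these is u4.

u4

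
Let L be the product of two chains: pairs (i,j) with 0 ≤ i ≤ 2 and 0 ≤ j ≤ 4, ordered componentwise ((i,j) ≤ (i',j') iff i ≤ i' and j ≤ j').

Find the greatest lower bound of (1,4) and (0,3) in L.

In a product of chains, the meet is componentwise min, giving (0,3).

(0,3)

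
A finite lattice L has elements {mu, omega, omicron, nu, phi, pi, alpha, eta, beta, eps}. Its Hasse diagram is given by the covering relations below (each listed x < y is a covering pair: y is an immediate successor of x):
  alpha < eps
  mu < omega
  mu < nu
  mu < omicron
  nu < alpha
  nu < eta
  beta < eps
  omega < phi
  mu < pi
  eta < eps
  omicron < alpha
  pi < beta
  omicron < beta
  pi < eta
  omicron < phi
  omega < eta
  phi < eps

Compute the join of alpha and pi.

eps

Common upper bounds of {alpha, pi}: eps.
The least among these is eps.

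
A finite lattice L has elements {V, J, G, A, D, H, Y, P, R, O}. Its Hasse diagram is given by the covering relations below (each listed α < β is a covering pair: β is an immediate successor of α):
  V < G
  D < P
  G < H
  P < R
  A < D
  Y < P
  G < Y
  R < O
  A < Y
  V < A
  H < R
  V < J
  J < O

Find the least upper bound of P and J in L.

O

Common upper bounds of {P, J}: O.
The least among these is O.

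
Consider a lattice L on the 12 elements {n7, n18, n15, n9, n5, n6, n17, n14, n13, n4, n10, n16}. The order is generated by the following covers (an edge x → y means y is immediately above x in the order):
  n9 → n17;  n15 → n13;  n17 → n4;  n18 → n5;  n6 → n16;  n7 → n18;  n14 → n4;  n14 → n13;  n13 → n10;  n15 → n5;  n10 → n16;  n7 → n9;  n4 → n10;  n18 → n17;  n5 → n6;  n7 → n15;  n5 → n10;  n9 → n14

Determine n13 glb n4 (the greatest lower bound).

n14

Common lower bounds of {n13, n4}: n14, n7, n9.
The greatest among these is n14.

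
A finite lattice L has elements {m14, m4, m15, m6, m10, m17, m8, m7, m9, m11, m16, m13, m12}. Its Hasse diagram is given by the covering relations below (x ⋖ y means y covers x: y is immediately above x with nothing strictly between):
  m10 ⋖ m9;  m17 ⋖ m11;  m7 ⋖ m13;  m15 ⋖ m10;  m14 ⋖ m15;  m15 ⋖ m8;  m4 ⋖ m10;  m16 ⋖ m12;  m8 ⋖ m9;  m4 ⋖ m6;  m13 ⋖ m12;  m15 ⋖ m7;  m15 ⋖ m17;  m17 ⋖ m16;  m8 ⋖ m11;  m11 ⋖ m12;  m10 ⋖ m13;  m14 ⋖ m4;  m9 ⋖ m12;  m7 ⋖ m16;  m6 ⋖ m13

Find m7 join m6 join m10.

Common upper bounds of {m7, m6, m10}: m12, m13.
The least among these is m13.

m13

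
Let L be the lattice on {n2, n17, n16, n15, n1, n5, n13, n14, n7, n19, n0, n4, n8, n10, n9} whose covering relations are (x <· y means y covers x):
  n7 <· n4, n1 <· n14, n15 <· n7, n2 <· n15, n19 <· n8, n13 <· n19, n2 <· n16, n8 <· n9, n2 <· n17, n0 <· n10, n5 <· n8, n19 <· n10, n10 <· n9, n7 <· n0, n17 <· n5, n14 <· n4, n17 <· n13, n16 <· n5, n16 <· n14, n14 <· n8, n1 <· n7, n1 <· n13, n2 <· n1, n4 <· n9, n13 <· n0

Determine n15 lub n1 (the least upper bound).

n7

Common upper bounds of {n15, n1}: n0, n10, n4, n7, n9.
The least among these is n7.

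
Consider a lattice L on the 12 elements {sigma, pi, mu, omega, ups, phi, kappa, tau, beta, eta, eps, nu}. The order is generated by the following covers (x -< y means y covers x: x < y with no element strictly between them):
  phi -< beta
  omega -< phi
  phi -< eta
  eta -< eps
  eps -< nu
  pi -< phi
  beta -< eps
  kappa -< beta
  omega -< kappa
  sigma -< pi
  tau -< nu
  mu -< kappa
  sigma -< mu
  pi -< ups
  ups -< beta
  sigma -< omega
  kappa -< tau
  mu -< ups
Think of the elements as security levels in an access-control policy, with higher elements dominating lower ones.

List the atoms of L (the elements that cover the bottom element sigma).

The atoms are exactly the elements that cover sigma: mu, omega, pi.

mu, omega, pi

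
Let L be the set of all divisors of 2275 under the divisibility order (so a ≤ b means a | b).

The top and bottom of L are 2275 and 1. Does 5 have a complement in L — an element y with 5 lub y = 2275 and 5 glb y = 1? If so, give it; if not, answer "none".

For every candidate y, either 5 ∨ y ≠ 2275 or 5 ∧ y ≠ 1; no complement exists.

none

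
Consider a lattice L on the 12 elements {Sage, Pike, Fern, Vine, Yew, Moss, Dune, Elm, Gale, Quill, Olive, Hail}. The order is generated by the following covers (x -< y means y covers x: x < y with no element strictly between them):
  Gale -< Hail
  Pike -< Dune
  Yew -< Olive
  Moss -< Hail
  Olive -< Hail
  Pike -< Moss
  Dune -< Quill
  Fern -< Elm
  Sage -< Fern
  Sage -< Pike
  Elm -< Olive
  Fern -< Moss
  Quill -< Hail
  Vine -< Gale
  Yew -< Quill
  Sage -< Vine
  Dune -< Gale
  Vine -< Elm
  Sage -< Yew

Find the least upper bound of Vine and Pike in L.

Common upper bounds of {Vine, Pike}: Gale, Hail.
The least among these is Gale.

Gale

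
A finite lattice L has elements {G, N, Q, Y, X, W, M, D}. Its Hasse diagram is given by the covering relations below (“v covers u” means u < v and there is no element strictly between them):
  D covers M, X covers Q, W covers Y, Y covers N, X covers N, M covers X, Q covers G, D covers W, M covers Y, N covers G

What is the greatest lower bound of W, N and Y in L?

Common lower bounds of {W, N, Y}: G, N.
The greatest among these is N.

N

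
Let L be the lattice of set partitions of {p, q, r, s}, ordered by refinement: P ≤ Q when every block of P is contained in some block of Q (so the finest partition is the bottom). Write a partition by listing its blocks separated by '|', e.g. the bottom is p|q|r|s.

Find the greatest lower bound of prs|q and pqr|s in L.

Common lower bounds of {prs|q, pqr|s}: pr|q|s, p|q|r|s.
The greatest among these is pr|q|s.

pr|q|s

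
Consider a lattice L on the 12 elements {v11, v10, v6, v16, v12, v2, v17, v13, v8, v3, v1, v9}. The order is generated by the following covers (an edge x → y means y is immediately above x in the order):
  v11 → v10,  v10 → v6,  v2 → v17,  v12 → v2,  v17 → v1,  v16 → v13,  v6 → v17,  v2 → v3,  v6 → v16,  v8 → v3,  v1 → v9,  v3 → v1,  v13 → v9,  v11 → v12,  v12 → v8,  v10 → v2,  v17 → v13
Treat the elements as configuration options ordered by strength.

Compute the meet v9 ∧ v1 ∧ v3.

Common lower bounds of {v9, v1, v3}: v10, v11, v12, v2, v3, v8.
The greatest among these is v3.

v3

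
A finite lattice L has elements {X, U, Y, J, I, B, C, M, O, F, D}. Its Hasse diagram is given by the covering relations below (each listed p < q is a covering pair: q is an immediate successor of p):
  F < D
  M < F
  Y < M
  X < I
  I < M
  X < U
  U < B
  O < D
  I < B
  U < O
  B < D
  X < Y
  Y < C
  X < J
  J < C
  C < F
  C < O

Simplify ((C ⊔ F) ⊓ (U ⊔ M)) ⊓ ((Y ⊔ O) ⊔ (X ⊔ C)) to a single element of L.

C

C ∨ F = F
U ∨ M = D
F ∧ D = F
Y ∨ O = O
X ∨ C = C
O ∨ C = O
F ∧ O = C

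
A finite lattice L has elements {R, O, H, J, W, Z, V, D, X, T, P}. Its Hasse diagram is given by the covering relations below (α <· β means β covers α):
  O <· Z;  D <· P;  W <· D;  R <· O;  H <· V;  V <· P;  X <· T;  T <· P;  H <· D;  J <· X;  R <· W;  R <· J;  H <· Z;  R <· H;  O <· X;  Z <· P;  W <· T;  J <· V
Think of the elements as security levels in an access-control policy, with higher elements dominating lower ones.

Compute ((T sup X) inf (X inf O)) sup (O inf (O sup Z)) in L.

T ∨ X = T
X ∧ O = O
T ∧ O = O
O ∨ Z = Z
O ∧ Z = O
O ∨ O = O

O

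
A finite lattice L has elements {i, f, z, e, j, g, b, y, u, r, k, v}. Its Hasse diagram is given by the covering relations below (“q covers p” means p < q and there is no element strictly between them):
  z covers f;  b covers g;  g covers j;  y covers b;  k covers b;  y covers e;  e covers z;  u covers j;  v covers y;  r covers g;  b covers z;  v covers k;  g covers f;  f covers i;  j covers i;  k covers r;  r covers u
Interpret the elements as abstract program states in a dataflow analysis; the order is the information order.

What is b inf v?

b

Common lower bounds of {b, v}: b, f, g, i, j, z.
The greatest among these is b.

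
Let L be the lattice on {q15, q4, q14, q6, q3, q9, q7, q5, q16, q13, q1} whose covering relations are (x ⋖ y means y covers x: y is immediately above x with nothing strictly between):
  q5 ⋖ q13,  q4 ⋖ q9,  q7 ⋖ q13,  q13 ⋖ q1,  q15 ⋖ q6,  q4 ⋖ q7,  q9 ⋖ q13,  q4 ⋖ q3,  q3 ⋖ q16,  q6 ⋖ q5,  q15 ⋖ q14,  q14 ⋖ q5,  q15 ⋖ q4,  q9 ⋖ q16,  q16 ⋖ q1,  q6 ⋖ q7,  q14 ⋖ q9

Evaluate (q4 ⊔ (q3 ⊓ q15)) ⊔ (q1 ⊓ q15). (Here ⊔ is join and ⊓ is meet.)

q3 ∧ q15 = q15
q4 ∨ q15 = q4
q1 ∧ q15 = q15
q4 ∨ q15 = q4

q4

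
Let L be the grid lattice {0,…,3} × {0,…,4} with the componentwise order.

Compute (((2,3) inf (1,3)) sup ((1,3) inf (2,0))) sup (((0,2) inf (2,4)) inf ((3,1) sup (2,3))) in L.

(1,3)

(2,3) ∧ (1,3) = (1,3)
(1,3) ∧ (2,0) = (1,0)
(1,3) ∨ (1,0) = (1,3)
(0,2) ∧ (2,4) = (0,2)
(3,1) ∨ (2,3) = (3,3)
(0,2) ∧ (3,3) = (0,2)
(1,3) ∨ (0,2) = (1,3)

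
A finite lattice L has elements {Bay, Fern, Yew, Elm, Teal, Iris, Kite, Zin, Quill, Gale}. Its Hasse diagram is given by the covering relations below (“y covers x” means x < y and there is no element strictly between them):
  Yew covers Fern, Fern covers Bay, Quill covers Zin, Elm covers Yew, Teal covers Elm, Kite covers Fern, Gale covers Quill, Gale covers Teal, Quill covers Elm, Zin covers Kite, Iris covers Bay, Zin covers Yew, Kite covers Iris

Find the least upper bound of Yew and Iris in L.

Common upper bounds of {Yew, Iris}: Gale, Quill, Zin.
The least among these is Zin.

Zin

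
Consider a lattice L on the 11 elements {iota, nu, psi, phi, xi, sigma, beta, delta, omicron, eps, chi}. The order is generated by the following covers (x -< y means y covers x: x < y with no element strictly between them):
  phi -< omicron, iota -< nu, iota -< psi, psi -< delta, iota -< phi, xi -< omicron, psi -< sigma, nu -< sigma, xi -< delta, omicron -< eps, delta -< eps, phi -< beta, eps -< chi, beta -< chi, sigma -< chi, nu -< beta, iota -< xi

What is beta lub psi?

chi

Common upper bounds of {beta, psi}: chi.
The least among these is chi.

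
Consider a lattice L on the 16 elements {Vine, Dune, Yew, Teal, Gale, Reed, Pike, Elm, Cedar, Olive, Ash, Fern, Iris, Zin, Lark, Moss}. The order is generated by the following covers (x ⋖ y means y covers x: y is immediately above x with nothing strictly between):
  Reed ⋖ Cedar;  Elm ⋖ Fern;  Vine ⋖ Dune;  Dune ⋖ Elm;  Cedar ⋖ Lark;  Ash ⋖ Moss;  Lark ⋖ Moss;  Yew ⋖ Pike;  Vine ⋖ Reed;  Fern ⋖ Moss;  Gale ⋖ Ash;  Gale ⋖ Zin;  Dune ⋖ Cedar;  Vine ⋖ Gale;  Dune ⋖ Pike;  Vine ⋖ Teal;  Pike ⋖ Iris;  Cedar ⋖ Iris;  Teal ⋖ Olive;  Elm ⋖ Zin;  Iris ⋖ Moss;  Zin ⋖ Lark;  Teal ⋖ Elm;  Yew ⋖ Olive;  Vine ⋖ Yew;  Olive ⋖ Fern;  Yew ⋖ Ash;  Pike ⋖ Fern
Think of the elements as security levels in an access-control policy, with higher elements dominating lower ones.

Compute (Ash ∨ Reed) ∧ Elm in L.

Ash ∨ Reed = Moss
Moss ∧ Elm = Elm

Elm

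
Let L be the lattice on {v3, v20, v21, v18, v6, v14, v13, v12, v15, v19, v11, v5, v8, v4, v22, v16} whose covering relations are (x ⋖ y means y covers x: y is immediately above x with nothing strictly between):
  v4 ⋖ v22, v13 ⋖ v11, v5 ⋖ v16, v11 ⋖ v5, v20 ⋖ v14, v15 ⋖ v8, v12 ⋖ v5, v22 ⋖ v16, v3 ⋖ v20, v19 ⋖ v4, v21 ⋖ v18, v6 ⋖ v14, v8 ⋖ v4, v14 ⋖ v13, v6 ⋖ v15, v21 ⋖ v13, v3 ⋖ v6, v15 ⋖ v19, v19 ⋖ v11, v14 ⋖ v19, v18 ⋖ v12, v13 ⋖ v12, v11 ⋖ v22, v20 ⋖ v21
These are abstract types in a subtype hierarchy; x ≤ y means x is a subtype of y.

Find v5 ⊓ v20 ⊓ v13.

Common lower bounds of {v5, v20, v13}: v20, v3.
The greatest among these is v20.

v20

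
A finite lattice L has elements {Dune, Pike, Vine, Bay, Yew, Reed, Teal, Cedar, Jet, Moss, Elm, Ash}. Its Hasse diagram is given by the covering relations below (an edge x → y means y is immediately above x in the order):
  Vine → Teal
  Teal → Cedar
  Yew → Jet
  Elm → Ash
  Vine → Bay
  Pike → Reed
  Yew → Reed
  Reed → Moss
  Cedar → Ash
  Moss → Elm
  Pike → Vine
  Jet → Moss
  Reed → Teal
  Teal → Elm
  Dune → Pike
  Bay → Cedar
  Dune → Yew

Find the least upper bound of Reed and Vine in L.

Teal

Common upper bounds of {Reed, Vine}: Ash, Cedar, Elm, Teal.
The least among these is Teal.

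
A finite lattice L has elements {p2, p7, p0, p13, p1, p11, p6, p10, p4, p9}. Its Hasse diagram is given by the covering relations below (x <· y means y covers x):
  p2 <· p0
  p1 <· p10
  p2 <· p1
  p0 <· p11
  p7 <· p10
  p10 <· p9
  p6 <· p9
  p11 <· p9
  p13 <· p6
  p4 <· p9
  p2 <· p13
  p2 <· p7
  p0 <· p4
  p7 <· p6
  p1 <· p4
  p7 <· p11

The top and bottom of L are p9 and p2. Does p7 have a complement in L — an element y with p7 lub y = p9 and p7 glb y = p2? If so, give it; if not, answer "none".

Need y with p7 ∨ y = p9 and p7 ∧ y = p2.
Checking each element gives: p4.

p4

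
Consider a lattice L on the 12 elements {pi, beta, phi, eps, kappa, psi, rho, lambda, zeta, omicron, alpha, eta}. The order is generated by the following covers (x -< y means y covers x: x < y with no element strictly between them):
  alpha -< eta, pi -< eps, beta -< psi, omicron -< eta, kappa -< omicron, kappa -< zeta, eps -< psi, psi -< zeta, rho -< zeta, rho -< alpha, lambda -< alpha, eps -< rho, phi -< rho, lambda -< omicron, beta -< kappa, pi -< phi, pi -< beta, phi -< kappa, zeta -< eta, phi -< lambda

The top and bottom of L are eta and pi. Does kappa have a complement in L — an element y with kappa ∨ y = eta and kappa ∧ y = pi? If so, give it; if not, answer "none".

none

For every candidate y, either kappa ∨ y ≠ eta or kappa ∧ y ≠ pi; no complement exists.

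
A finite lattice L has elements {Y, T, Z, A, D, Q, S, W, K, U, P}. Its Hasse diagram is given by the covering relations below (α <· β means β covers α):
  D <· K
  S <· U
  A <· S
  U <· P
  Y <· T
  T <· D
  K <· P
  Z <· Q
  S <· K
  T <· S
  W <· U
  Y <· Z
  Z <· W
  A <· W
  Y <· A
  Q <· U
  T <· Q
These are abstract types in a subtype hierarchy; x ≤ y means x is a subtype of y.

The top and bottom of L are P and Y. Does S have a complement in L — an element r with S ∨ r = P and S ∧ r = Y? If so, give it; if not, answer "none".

For every candidate r, either S ∨ r ≠ P or S ∧ r ≠ Y; no complement exists.

none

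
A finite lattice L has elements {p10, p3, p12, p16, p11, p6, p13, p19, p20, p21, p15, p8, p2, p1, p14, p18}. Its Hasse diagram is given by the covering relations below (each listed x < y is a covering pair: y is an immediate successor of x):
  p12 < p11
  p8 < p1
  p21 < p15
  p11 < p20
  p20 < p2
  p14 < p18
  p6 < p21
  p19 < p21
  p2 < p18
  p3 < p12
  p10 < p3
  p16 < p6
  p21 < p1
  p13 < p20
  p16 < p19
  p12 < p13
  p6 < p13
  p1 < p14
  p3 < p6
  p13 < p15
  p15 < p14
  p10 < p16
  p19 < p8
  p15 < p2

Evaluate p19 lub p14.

p19 ∨ p14 = p14

p14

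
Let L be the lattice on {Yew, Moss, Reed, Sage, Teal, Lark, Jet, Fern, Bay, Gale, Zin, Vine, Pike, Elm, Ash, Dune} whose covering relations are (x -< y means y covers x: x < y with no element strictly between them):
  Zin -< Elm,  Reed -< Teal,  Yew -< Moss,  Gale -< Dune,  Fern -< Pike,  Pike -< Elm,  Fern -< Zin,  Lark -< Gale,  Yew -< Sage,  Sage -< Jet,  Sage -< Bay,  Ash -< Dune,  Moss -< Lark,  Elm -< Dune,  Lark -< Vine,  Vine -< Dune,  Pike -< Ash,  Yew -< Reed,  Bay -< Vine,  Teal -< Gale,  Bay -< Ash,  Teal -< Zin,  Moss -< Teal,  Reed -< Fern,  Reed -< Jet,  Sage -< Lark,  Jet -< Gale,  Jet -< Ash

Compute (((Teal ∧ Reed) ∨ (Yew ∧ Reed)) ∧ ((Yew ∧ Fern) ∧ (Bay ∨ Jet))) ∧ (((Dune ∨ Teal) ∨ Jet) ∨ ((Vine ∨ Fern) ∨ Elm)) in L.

Teal ∧ Reed = Reed
Yew ∧ Reed = Yew
Reed ∨ Yew = Reed
Yew ∧ Fern = Yew
Bay ∨ Jet = Ash
Yew ∧ Ash = Yew
Reed ∧ Yew = Yew
Dune ∨ Teal = Dune
Dune ∨ Jet = Dune
Vine ∨ Fern = Dune
Dune ∨ Elm = Dune
Dune ∨ Dune = Dune
Yew ∧ Dune = Yew

Yew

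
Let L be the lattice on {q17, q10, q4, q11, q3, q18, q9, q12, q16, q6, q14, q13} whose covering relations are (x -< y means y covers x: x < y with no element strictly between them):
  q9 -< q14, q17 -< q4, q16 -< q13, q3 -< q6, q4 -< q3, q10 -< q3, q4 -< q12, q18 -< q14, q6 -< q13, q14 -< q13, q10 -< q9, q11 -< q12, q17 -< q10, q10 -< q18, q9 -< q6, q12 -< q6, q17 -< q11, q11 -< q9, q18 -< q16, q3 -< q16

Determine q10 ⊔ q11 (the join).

Common upper bounds of {q10, q11}: q13, q14, q6, q9.
The least among these is q9.

q9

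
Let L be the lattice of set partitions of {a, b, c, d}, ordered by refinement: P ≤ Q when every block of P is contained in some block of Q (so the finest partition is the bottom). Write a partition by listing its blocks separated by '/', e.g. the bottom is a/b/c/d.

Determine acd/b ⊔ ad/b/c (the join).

The join of acd/b and ad/b/c merges any blocks that overlap across the partitions, giving acd/b.

acd/b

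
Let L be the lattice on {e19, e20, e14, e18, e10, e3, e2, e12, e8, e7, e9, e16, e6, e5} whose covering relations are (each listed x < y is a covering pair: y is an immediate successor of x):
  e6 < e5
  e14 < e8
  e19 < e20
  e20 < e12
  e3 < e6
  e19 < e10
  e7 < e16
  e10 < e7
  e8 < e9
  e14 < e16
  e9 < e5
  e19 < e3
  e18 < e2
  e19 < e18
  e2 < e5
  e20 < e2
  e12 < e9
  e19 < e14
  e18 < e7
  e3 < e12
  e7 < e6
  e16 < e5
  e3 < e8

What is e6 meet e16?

Common lower bounds of {e6, e16}: e10, e18, e19, e7.
The greatest among these is e7.

e7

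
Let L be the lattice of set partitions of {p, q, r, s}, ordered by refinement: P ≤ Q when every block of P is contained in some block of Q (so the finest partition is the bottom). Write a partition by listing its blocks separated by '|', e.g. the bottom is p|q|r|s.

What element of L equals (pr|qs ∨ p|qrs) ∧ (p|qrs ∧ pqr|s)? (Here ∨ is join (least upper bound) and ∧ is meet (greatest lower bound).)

pr|qs ∨ p|qrs = pqrs
p|qrs ∧ pqr|s = p|qr|s
pqrs ∧ p|qr|s = p|qr|s

p|qr|s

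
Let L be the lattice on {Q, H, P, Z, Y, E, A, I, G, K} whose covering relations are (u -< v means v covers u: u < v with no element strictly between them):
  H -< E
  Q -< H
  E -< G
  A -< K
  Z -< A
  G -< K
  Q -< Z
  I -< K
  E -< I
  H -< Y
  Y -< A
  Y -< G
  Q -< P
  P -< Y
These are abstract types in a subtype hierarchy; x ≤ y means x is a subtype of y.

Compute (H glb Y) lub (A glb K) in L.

H ∧ Y = H
A ∧ K = A
H ∨ A = A

A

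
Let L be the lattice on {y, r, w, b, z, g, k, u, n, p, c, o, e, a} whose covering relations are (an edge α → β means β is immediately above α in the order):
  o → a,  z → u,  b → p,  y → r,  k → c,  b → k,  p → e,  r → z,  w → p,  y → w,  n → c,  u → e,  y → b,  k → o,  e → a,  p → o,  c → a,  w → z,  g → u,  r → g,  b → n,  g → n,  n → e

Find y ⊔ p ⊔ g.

Common upper bounds of {y, p, g}: a, e.
The least among these is e.

e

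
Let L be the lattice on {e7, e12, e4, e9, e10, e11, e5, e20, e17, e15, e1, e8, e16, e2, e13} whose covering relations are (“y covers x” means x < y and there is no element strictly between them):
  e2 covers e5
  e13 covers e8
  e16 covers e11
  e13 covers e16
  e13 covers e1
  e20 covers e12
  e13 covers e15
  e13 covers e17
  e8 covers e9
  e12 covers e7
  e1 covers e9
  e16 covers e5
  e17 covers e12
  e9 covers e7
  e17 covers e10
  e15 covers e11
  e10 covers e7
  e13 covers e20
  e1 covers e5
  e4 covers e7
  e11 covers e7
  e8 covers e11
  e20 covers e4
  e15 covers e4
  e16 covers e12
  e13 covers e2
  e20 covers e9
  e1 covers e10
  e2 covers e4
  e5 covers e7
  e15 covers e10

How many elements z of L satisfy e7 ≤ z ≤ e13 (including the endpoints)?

The interval [e7, e13] = {e1, e10, e11, e12, e13, e15, e16, e17, e2, e20, e4, e5, e7, e8, e9}, which has 15 elements.

15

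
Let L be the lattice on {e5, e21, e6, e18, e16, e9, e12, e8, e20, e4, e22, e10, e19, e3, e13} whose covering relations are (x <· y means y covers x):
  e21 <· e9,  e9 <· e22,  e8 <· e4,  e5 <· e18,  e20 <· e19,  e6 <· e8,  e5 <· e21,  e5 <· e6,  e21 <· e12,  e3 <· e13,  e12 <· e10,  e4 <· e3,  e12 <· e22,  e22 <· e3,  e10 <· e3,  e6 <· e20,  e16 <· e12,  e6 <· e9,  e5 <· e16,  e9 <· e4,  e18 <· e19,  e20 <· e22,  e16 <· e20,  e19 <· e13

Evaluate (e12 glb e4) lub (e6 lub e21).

e12 ∧ e4 = e21
e6 ∨ e21 = e9
e21 ∨ e9 = e9

e9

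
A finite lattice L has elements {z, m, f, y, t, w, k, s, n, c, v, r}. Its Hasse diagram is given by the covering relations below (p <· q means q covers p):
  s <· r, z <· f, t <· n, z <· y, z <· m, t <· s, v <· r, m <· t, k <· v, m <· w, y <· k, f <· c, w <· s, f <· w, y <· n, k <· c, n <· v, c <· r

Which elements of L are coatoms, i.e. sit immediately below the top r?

The coatoms are exactly the elements covered by r: c, s, v.

c, s, v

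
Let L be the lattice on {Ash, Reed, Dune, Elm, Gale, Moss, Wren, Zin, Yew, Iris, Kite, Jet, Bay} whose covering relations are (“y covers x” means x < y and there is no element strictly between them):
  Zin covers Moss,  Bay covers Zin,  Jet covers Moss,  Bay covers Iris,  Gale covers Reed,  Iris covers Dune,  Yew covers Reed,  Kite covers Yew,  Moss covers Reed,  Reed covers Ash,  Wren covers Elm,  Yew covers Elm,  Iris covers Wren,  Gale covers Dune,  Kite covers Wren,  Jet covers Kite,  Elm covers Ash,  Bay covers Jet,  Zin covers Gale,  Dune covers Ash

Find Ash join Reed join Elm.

Common upper bounds of {Ash, Reed, Elm}: Bay, Jet, Kite, Yew.
The least among these is Yew.

Yew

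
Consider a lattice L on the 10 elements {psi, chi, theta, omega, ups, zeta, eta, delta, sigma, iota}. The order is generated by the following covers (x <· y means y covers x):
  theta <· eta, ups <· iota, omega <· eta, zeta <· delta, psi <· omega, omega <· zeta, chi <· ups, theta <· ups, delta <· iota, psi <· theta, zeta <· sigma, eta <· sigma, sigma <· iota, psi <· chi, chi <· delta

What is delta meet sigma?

Common lower bounds of {delta, sigma}: omega, psi, zeta.
The greatest among these is zeta.

zeta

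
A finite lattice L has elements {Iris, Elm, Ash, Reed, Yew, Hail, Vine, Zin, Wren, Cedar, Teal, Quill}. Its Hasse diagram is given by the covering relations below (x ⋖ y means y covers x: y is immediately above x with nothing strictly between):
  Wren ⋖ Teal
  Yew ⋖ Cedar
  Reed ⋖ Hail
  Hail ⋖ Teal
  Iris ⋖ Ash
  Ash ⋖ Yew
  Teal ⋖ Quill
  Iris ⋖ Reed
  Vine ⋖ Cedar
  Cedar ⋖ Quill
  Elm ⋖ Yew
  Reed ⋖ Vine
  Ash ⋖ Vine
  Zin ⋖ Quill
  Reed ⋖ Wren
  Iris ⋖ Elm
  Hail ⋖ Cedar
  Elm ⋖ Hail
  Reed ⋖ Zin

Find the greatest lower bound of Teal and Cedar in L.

Hail

Common lower bounds of {Teal, Cedar}: Elm, Hail, Iris, Reed.
The greatest among these is Hail.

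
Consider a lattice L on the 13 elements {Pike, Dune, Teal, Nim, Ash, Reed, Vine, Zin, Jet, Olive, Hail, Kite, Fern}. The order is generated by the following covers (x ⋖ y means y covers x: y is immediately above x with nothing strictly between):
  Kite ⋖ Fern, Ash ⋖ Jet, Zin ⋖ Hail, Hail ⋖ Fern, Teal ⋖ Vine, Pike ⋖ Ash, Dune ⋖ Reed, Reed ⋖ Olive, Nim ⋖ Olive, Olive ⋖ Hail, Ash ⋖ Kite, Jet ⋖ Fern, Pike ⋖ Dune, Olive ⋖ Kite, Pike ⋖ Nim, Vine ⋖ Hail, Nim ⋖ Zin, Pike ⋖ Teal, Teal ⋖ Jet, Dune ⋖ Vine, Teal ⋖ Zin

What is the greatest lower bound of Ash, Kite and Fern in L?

Common lower bounds of {Ash, Kite, Fern}: Ash, Pike.
The greatest among these is Ash.

Ash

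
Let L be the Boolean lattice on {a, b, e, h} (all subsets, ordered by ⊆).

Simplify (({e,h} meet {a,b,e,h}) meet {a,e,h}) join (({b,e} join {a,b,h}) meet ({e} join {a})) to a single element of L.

{a,e,h}

{e,h} ∧ {a,b,e,h} = {e,h}
{e,h} ∧ {a,e,h} = {e,h}
{b,e} ∨ {a,b,h} = {a,b,e,h}
{e} ∨ {a} = {a,e}
{a,b,e,h} ∧ {a,e} = {a,e}
{e,h} ∨ {a,e} = {a,e,h}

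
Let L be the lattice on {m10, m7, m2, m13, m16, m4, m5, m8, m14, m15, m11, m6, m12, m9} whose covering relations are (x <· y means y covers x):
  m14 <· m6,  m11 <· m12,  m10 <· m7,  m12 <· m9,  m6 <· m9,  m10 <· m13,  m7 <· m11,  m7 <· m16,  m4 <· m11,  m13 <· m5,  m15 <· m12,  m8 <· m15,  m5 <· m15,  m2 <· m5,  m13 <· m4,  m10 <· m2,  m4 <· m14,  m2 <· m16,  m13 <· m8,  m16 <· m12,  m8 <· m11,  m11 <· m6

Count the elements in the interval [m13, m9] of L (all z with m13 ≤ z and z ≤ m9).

10

The interval [m13, m9] = {m11, m12, m13, m14, m15, m4, m5, m6, m8, m9}, which has 10 elements.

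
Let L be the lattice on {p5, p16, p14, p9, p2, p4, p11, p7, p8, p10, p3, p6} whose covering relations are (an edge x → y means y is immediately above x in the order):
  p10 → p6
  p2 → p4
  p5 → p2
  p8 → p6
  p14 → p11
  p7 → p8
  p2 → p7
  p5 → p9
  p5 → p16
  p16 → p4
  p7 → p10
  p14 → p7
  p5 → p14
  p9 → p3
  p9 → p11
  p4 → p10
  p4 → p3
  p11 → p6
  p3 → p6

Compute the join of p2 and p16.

Common upper bounds of {p2, p16}: p10, p3, p4, p6.
The least among these is p4.

p4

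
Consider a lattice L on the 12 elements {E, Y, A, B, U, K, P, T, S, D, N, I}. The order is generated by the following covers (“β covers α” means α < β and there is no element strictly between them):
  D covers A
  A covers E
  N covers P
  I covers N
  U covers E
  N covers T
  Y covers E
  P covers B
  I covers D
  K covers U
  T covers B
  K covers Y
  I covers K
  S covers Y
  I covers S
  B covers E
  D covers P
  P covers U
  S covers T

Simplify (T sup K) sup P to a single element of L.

T ∨ K = I
I ∨ P = I

I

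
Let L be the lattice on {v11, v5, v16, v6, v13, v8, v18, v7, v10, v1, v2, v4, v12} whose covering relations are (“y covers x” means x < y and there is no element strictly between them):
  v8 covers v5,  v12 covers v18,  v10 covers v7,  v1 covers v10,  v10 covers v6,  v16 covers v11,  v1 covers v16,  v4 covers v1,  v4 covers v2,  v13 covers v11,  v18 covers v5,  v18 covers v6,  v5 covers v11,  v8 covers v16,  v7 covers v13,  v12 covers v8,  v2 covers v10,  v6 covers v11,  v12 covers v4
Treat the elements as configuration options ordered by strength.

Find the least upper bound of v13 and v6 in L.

v10

Common upper bounds of {v13, v6}: v1, v10, v12, v2, v4.
The least among these is v10.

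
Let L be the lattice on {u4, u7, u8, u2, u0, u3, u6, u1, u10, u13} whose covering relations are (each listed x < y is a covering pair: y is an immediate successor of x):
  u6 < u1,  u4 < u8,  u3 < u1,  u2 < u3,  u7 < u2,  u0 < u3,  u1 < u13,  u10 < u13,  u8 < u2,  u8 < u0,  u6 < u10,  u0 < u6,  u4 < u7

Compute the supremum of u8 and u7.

Common upper bounds of {u8, u7}: u1, u13, u2, u3.
The least among these is u2.

u2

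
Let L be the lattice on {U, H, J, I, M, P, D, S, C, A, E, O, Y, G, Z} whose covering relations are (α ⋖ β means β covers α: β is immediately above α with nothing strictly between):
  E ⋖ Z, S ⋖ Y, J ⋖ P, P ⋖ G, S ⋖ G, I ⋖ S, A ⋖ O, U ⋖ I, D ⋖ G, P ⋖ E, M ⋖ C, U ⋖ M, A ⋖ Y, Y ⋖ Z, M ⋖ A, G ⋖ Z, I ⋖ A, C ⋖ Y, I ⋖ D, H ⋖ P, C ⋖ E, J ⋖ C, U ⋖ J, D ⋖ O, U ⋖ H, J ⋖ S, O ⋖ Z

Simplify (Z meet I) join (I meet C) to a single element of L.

I

Z ∧ I = I
I ∧ C = U
I ∨ U = I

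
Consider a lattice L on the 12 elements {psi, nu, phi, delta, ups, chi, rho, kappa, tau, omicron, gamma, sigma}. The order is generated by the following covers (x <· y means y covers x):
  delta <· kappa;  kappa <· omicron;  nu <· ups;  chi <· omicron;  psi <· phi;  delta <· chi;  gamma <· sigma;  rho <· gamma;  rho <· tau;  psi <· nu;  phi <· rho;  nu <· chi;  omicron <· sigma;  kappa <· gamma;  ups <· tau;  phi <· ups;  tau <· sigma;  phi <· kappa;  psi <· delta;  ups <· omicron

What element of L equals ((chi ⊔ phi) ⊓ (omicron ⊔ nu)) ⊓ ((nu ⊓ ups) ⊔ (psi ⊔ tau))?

chi ∨ phi = omicron
omicron ∨ nu = omicron
omicron ∧ omicron = omicron
nu ∧ ups = nu
psi ∨ tau = tau
nu ∨ tau = tau
omicron ∧ tau = ups

ups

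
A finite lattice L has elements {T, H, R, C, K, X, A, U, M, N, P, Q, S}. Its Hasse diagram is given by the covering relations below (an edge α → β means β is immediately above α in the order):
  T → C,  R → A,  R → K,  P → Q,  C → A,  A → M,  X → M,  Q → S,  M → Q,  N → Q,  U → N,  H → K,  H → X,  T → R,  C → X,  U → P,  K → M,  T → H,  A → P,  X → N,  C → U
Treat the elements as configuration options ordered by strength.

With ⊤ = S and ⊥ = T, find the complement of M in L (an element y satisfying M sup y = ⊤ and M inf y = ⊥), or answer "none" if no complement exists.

none

For every candidate y, either M ∨ y ≠ S or M ∧ y ≠ T; no complement exists.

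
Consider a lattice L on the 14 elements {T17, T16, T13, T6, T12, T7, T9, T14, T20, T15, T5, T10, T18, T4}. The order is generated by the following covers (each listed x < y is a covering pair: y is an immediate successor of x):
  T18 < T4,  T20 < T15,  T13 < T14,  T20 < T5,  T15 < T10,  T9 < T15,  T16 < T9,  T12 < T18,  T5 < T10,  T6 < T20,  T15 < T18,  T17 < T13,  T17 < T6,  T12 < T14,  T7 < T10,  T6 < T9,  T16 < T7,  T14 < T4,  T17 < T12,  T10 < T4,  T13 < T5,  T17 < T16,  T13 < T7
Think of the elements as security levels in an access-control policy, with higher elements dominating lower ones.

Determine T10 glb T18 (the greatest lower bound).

T15

Common lower bounds of {T10, T18}: T15, T16, T17, T20, T6, T9.
The greatest among these is T15.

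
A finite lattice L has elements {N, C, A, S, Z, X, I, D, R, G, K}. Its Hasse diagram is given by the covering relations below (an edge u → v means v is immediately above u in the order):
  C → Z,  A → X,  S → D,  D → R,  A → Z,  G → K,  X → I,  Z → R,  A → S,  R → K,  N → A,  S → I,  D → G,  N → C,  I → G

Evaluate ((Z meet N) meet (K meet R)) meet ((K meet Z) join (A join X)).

N

Z ∧ N = N
K ∧ R = R
N ∧ R = N
K ∧ Z = Z
A ∨ X = X
Z ∨ X = K
N ∧ K = N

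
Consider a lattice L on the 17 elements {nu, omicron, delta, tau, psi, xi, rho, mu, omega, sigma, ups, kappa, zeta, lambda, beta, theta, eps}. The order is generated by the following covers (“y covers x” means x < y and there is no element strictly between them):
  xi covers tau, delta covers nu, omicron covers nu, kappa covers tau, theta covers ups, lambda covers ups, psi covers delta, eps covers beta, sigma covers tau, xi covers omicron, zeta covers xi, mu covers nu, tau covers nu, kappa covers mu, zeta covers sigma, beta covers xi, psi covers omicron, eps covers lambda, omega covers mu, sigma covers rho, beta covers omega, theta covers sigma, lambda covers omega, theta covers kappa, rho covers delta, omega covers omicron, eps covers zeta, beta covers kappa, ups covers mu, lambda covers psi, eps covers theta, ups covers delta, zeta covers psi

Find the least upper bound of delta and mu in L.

ups

Common upper bounds of {delta, mu}: eps, lambda, theta, ups.
The least among these is ups.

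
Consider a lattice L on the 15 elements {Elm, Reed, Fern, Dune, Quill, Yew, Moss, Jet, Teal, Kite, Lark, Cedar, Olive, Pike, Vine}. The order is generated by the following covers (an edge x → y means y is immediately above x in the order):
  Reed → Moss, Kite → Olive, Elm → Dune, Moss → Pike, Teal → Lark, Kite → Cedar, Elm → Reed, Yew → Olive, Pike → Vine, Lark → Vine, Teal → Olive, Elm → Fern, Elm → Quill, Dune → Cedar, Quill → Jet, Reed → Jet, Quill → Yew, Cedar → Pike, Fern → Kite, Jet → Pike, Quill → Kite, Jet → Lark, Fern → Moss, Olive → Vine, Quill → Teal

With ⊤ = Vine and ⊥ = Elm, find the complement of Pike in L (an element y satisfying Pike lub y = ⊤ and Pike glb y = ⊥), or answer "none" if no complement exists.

none

For every candidate y, either Pike ∨ y ≠ Vine or Pike ∧ y ≠ Elm; no complement exists.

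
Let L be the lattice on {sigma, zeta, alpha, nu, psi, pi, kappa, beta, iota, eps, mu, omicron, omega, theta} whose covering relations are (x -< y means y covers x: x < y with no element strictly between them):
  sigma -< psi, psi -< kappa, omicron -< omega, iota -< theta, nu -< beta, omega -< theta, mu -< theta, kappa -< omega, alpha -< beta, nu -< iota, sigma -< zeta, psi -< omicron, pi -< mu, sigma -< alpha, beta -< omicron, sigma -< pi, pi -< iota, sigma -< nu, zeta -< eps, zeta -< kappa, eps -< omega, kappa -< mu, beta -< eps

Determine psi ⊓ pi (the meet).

Common lower bounds of {psi, pi}: sigma.
The greatest among these is sigma.

sigma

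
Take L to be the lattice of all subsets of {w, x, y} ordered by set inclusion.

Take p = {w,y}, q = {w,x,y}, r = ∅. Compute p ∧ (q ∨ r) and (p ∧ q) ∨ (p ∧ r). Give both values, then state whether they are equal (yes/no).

{w,y}; {w,y}; yes

q ∨ r = {w,x,y}, so p ∧ (q ∨ r) = {w,y} ∧ {w,x,y} = {w,y}.
p ∧ q = {w,y} and p ∧ r = ∅, so (p ∧ q) ∨ (p ∧ r) = {w,y} ∨ ∅ = {w,y}.
Equal: yes.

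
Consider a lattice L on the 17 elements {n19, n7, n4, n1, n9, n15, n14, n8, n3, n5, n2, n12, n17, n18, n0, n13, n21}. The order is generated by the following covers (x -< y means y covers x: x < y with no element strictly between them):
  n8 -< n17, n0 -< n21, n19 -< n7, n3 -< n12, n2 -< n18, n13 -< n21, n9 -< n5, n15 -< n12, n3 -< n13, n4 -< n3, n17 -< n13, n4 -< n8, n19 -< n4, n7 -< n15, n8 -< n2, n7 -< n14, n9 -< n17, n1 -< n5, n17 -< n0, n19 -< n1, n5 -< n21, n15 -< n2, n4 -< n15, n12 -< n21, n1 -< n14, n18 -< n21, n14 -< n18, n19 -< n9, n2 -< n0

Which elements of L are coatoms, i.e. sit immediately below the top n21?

n0, n12, n13, n18, n5

The coatoms are exactly the elements covered by n21: n0, n12, n13, n18, n5.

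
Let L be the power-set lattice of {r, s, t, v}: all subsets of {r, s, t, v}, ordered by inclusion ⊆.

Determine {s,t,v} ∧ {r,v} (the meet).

{v}

Common lower bounds of {{s,t,v}, {r,v}}: {v}, ∅.
The greatest among these is {v}.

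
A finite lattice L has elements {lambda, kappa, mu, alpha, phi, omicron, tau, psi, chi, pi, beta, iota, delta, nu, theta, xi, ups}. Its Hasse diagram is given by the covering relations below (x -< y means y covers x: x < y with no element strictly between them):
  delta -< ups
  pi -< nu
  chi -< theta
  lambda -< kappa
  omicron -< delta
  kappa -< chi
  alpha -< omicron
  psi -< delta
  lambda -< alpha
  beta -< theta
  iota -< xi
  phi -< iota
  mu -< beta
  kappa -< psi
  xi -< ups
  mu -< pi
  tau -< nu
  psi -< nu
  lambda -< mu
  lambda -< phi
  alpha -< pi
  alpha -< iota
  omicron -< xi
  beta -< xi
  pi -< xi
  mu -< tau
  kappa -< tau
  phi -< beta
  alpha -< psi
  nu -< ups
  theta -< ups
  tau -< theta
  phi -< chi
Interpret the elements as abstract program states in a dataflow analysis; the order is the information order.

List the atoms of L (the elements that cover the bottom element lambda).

alpha, kappa, mu, phi

The atoms are exactly the elements that cover lambda: alpha, kappa, mu, phi.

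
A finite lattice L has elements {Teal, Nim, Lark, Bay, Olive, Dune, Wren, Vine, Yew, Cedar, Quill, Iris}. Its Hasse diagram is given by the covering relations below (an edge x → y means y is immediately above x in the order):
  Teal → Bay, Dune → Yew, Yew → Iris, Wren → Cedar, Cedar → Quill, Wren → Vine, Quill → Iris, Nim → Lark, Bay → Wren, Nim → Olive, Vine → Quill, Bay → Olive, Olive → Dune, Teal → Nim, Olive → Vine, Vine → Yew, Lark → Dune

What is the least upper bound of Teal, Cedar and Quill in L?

Quill

Common upper bounds of {Teal, Cedar, Quill}: Iris, Quill.
The least among these is Quill.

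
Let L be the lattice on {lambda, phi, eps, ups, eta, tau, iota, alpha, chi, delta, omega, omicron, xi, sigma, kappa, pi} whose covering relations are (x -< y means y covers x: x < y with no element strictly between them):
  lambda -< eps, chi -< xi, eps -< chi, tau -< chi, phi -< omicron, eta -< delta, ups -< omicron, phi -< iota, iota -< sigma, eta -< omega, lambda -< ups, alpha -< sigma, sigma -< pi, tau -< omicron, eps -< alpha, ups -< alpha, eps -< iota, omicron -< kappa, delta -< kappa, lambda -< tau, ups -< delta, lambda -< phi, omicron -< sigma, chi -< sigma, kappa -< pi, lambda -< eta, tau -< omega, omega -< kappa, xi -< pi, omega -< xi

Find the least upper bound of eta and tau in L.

Common upper bounds of {eta, tau}: kappa, omega, pi, xi.
The least among these is omega.

omega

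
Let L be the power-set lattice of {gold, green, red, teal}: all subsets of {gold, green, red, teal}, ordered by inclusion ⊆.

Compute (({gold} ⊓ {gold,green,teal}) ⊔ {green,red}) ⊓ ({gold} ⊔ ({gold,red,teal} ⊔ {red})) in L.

{gold,red}

{gold} ∧ {gold,green,teal} = {gold}
{gold} ∨ {green,red} = {gold,green,red}
{gold,red,teal} ∨ {red} = {gold,red,teal}
{gold} ∨ {gold,red,teal} = {gold,red,teal}
{gold,green,red} ∧ {gold,red,teal} = {gold,red}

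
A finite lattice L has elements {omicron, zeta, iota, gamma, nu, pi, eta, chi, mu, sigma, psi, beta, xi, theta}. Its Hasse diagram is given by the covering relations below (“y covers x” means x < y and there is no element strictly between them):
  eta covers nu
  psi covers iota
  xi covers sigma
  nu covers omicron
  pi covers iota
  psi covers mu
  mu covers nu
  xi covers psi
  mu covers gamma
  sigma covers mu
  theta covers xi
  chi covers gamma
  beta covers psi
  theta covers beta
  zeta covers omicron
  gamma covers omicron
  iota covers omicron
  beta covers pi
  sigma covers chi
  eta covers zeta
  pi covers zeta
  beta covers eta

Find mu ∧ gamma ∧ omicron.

Common lower bounds of {mu, gamma, omicron}: omicron.
The greatest among these is omicron.

omicron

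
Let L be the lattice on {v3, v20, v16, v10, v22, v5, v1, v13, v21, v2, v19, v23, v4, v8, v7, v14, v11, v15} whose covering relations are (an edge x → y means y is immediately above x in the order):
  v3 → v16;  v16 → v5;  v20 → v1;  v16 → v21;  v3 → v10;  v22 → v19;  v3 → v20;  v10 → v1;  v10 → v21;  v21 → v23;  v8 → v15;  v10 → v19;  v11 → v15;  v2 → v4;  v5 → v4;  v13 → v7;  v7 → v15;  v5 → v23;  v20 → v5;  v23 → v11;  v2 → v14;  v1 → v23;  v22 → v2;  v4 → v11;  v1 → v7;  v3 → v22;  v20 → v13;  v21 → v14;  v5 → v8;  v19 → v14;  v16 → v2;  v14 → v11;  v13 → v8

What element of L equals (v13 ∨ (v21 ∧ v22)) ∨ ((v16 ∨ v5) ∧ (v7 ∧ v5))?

v21 ∧ v22 = v3
v13 ∨ v3 = v13
v16 ∨ v5 = v5
v7 ∧ v5 = v20
v5 ∧ v20 = v20
v13 ∨ v20 = v13

v13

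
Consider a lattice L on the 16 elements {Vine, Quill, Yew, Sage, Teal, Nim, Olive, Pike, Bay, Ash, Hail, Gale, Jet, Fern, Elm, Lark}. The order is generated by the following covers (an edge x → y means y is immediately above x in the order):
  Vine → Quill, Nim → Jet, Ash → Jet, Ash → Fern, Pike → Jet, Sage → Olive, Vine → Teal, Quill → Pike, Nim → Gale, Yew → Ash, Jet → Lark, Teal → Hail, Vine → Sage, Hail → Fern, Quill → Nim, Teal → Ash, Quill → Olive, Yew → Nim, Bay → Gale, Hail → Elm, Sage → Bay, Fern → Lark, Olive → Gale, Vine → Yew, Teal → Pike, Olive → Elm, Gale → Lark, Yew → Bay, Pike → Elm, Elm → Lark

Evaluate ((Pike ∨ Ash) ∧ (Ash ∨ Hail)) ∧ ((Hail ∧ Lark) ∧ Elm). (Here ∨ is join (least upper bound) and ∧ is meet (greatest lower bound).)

Teal

Pike ∨ Ash = Jet
Ash ∨ Hail = Fern
Jet ∧ Fern = Ash
Hail ∧ Lark = Hail
Hail ∧ Elm = Hail
Ash ∧ Hail = Teal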